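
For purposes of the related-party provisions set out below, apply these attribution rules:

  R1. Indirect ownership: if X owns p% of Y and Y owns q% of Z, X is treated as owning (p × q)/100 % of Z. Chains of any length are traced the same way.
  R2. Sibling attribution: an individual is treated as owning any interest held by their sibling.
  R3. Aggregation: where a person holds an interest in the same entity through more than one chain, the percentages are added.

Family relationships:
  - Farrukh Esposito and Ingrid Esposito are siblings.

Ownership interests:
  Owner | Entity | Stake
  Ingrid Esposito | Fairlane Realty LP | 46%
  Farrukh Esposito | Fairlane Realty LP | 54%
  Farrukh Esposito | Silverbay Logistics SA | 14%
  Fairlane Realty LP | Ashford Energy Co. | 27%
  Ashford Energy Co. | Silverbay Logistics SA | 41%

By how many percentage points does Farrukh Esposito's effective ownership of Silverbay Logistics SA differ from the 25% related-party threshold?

0.07

By sibling attribution (R2), Farrukh Esposito is treated as also owning Ingrid Esposito's interest in Fairlane Realty LP, giving 54% + 46% = 100%.
Chain via Fairlane Realty LP → Ashford Energy Co. (R1): 100% × 27% × 41% = 11.07% of Silverbay Logistics SA.
Direct interest in Silverbay Logistics SA: 14%.
Aggregating (R3): 11.07% + 14% = 25.07%.
25.07% exceeds the 25% threshold by 0.07 percentage points.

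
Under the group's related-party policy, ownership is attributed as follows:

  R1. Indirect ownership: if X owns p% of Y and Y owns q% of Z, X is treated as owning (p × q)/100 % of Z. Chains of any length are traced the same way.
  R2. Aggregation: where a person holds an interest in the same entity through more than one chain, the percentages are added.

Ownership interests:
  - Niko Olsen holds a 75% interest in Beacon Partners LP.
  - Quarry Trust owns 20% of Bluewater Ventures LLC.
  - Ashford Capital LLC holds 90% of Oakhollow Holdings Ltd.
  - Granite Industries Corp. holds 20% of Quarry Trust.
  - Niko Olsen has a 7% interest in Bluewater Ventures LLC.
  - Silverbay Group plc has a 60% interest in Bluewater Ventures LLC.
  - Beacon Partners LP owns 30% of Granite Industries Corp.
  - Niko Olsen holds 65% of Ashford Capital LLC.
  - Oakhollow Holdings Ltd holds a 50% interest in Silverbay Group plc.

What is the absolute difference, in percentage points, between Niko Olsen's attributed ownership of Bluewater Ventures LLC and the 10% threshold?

Chain via Beacon Partners LP → Granite Industries Corp. → Quarry Trust (R1): 75% × 30% × 20% × 20% = 0.9% of Bluewater Ventures LLC.
Chain via Ashford Capital LLC → Oakhollow Holdings Ltd → Silverbay Group plc (R1): 65% × 90% × 50% × 60% = 17.55% of Bluewater Ventures LLC.
Direct interest in Bluewater Ventures LLC: 7%.
Aggregating (R2): 0.9% + 17.55% + 7% = 25.45%.
25.45% exceeds the 10% threshold by 15.45 percentage points.

15.45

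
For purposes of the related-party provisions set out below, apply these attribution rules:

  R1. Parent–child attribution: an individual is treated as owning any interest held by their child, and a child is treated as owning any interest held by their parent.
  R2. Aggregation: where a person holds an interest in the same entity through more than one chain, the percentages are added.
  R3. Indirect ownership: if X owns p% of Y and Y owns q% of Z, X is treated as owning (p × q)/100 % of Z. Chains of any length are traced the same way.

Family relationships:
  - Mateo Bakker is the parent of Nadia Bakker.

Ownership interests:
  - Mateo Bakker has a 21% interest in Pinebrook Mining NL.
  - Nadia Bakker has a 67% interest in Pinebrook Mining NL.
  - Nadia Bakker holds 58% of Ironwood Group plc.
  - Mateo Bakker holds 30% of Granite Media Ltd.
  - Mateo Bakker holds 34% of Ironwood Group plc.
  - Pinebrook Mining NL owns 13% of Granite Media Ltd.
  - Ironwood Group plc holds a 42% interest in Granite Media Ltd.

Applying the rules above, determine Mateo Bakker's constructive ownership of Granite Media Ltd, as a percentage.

By parent–child attribution (R1), Mateo Bakker is treated as also owning Nadia Bakker's interest in Pinebrook Mining NL, giving 21% + 67% = 88%.
By parent–child attribution (R1), Mateo Bakker is treated as also owning Nadia Bakker's interest in Ironwood Group plc, giving 34% + 58% = 92%.
Chain via Pinebrook Mining NL (R3): 88% × 13% = 11.44% of Granite Media Ltd.
Chain via Ironwood Group plc (R3): 92% × 42% = 38.64% of Granite Media Ltd.
Direct interest in Granite Media Ltd: 30%.
Aggregating (R2): 11.44% + 38.64% + 30% = 80.08%.

80.08%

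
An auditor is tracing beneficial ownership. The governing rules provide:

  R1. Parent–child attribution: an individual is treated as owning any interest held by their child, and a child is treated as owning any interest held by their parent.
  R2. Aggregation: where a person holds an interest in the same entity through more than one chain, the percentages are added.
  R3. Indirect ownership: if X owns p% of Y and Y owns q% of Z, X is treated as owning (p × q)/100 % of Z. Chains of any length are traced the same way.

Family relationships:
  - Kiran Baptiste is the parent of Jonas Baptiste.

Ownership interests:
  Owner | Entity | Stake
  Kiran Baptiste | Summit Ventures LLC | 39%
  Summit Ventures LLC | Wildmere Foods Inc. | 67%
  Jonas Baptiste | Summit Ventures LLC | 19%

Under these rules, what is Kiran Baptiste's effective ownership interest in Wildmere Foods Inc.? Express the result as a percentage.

By parent–child attribution (R1), Kiran Baptiste is treated as also owning Jonas Baptiste's interest in Summit Ventures LLC, giving 39% + 19% = 58%.
Chain via Summit Ventures LLC (R3): 58% × 67% = 38.86% of Wildmere Foods Inc.

38.86%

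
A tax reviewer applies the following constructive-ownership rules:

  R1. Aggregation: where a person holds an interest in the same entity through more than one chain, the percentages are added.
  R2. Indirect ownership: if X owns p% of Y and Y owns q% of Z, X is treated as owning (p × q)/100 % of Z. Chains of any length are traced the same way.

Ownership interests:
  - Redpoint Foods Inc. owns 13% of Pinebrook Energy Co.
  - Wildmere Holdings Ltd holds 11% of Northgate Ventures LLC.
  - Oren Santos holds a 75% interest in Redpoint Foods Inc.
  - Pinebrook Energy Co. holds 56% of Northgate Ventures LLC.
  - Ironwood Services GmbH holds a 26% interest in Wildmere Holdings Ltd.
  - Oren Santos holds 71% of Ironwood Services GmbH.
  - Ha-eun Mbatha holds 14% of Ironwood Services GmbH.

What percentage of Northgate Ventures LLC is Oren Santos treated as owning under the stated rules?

Chain via Ironwood Services GmbH → Wildmere Holdings Ltd (R2): 71% × 26% × 11% = 2.0306% of Northgate Ventures LLC.
Chain via Redpoint Foods Inc. → Pinebrook Energy Co. (R2): 75% × 13% × 56% = 5.46% of Northgate Ventures LLC.
Aggregating (R1): 2.0306% + 5.46% = 7.4906%.

7.4906%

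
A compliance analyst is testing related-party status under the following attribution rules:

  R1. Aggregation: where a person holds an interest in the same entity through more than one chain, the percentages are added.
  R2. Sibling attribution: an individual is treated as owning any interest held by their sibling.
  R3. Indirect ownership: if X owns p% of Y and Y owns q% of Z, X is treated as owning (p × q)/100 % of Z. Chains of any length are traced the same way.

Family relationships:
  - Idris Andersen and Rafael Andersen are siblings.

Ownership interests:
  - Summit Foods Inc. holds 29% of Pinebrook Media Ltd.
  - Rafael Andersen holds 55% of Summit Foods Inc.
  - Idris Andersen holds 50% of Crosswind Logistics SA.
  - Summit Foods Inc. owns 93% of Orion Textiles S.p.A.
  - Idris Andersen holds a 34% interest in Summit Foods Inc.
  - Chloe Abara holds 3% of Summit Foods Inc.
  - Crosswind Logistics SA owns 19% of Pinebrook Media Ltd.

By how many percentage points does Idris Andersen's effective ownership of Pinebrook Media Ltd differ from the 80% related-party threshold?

By sibling attribution (R2), Idris Andersen is treated as also owning Rafael Andersen's interest in Summit Foods Inc, giving 34% + 55% = 89%.
Chain via Crosswind Logistics SA (R3): 50% × 19% = 9.5% of Pinebrook Media Ltd.
Chain via Summit Foods Inc. (R3): 89% × 29% = 25.81% of Pinebrook Media Ltd.
Aggregating (R1): 9.5% + 25.81% = 35.31%.
35.31% falls short of the 80% threshold by 44.69 percentage points.

44.69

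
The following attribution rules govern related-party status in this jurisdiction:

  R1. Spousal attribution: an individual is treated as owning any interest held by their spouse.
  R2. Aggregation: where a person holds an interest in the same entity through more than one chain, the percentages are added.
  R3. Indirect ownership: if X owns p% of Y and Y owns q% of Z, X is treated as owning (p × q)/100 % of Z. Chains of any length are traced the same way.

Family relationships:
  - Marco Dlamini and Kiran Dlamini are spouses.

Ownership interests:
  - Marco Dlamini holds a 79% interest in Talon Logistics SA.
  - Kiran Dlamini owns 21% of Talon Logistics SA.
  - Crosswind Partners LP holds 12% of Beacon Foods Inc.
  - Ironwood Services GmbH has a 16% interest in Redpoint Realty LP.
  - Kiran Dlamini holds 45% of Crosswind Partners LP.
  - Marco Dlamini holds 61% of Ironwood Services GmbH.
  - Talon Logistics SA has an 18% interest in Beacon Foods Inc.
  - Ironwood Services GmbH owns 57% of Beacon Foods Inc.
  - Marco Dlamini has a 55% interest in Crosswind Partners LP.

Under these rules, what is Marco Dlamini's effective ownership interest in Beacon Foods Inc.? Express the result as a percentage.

64.77%

By spousal attribution (R1), Marco Dlamini is treated as also owning Kiran Dlamini's interest in Crosswind Partners LP, giving 55% + 45% = 100%.
By spousal attribution (R1), Marco Dlamini is treated as also owning Kiran Dlamini's interest in Talon Logistics SA, giving 79% + 21% = 100%.
Chain via Ironwood Services GmbH (R3): 61% × 57% = 34.77% of Beacon Foods Inc.
Chain via Crosswind Partners LP (R3): 100% × 12% = 12% of Beacon Foods Inc.
Chain via Talon Logistics SA (R3): 100% × 18% = 18% of Beacon Foods Inc.
Aggregating (R2): 34.77% + 12% + 18% = 64.77%.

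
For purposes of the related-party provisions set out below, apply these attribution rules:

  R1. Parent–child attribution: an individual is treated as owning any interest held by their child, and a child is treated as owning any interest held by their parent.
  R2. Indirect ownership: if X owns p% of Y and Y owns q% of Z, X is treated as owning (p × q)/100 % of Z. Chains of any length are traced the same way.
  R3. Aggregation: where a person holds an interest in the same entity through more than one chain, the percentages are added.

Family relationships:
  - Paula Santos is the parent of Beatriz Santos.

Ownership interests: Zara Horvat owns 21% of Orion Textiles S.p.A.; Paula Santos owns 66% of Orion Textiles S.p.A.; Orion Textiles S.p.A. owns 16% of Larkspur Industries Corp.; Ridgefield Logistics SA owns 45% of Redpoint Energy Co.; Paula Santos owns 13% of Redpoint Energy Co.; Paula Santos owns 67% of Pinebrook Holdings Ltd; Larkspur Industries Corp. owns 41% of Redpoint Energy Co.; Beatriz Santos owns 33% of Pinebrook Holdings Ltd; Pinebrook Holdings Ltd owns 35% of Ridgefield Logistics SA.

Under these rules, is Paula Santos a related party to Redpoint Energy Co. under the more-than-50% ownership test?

No

By parent–child attribution (R1), Paula Santos is treated as also owning Beatriz Santos's interest in Pinebrook Holdings Ltd, giving 67% + 33% = 100%.
Chain via Pinebrook Holdings Ltd → Ridgefield Logistics SA (R2): 100% × 35% × 45% = 15.75% of Redpoint Energy Co.
Chain via Orion Textiles S.p.A. → Larkspur Industries Corp. (R2): 66% × 16% × 41% = 4.3296% of Redpoint Energy Co.
Direct interest in Redpoint Energy Co: 13%.
Aggregating (R3): 15.75% + 4.3296% + 13% = 33.0796%.
33.0796% does not exceed the 50% threshold, so Paula is not a related party to Redpoint Energy Co.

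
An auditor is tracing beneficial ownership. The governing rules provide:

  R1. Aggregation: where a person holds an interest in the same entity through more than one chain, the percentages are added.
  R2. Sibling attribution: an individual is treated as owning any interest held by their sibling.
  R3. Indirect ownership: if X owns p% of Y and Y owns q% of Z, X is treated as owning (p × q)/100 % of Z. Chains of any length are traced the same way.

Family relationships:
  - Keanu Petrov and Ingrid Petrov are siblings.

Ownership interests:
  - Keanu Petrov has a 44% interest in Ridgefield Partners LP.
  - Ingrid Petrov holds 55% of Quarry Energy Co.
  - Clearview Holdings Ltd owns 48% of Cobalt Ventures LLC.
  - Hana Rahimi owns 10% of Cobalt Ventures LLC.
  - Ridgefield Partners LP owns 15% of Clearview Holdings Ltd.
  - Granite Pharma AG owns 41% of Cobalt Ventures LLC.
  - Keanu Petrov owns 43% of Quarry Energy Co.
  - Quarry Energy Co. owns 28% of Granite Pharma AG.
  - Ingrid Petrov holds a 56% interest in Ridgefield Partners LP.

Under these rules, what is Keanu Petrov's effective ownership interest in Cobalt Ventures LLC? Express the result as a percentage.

By sibling attribution (R2), Keanu Petrov is treated as also owning Ingrid Petrov's interest in Quarry Energy Co, giving 43% + 55% = 98%.
By sibling attribution (R2), Keanu Petrov is treated as also owning Ingrid Petrov's interest in Ridgefield Partners LP, giving 44% + 56% = 100%.
Chain via Quarry Energy Co. → Granite Pharma AG (R3): 98% × 28% × 41% = 11.2504% of Cobalt Ventures LLC.
Chain via Ridgefield Partners LP → Clearview Holdings Ltd (R3): 100% × 15% × 48% = 7.2% of Cobalt Ventures LLC.
Aggregating (R1): 11.2504% + 7.2% = 18.4504%.

18.4504%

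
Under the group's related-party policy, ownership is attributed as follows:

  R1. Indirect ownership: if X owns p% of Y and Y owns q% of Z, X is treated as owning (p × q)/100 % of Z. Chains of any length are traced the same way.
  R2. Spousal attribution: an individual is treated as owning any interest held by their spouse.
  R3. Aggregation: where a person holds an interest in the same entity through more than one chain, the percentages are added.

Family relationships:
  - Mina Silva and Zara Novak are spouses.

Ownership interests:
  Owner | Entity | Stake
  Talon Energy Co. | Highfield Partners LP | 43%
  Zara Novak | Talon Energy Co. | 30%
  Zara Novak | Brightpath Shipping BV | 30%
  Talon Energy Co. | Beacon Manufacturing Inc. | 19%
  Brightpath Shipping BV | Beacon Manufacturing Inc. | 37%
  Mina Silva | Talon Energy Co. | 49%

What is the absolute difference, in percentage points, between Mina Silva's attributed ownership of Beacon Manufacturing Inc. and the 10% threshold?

16.11

By spousal attribution (R2), Mina Silva is treated as also owning Zara Novak's interest in Talon Energy Co, giving 49% + 30% = 79%.
By spousal attribution (R2), Mina Silva is treated as owning Zara Novak's 30% interest in Brightpath Shipping BV.
Chain via Talon Energy Co. (R1): 79% × 19% = 15.01% of Beacon Manufacturing Inc.
Chain via Brightpath Shipping BV (R1): 30% × 37% = 11.1% of Beacon Manufacturing Inc.
Aggregating (R3): 15.01% + 11.1% = 26.11%.
26.11% exceeds the 10% threshold by 16.11 percentage points.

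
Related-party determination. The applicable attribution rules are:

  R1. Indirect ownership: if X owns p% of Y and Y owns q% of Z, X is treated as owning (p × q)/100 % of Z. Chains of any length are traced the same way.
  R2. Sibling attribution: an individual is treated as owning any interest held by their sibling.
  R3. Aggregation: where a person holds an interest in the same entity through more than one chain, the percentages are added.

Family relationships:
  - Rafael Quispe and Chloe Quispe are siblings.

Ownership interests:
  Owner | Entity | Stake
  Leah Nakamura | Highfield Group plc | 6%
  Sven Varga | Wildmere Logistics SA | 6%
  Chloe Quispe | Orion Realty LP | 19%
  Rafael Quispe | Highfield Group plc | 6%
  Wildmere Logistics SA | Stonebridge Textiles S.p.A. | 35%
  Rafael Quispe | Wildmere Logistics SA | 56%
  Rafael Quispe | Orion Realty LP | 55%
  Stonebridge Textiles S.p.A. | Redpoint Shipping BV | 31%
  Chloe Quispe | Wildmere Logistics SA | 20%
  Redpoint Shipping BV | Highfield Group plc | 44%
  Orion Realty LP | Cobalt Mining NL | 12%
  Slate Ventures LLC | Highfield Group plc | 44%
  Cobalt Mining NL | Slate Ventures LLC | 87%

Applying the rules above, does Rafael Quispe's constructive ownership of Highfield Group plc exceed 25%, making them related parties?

By sibling attribution (R2), Rafael Quispe is treated as also owning Chloe Quispe's interest in Wildmere Logistics SA, giving 56% + 20% = 76%.
By sibling attribution (R2), Rafael Quispe is treated as also owning Chloe Quispe's interest in Orion Realty LP, giving 55% + 19% = 74%.
Chain via Wildmere Logistics SA → Stonebridge Textiles S.p.A. → Redpoint Shipping BV (R1): 76% × 35% × 31% × 44% = 3.62824% of Highfield Group plc.
Chain via Orion Realty LP → Cobalt Mining NL → Slate Ventures LLC (R1): 74% × 12% × 87% × 44% = 3.399264% of Highfield Group plc.
Direct interest in Highfield Group plc: 6%.
Aggregating (R3): 3.62824% + 3.399264% + 6% = 13.027504%.
13.027504% does not exceed the 25% threshold, so Rafael is not a related party to Highfield Group plc.

No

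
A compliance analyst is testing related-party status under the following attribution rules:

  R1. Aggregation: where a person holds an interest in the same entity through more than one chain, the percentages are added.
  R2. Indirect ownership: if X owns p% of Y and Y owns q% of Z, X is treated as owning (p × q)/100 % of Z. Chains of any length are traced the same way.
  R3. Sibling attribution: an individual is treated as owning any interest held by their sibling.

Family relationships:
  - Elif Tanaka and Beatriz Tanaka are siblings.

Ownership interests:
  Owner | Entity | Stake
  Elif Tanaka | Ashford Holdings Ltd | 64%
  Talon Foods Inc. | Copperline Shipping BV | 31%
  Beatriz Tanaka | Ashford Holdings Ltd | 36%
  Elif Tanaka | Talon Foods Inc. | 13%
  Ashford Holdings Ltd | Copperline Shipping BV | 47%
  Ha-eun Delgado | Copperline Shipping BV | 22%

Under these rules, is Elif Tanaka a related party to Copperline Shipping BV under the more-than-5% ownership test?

By sibling attribution (R3), Elif Tanaka is treated as also owning Beatriz Tanaka's interest in Ashford Holdings Ltd, giving 64% + 36% = 100%.
Chain via Ashford Holdings Ltd (R2): 100% × 47% = 47% of Copperline Shipping BV.
Chain via Talon Foods Inc. (R2): 13% × 31% = 4.03% of Copperline Shipping BV.
Aggregating (R1): 47% + 4.03% = 51.03%.
51.03% exceeds the 5% threshold, so Elif is a related party to Copperline Shipping BV.

Yes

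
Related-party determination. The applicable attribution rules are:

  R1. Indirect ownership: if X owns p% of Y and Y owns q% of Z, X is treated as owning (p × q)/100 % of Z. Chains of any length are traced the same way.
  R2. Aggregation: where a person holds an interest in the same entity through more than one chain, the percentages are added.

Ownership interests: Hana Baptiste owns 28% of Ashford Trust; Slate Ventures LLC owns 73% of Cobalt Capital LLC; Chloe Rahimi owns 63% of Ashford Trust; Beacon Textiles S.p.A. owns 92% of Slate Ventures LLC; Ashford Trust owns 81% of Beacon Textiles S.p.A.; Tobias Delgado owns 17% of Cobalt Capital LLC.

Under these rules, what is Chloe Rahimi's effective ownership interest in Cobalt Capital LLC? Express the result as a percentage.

34.271748%

Chain via Ashford Trust → Beacon Textiles S.p.A. → Slate Ventures LLC (R1): 63% × 81% × 92% × 73% = 34.271748% of Cobalt Capital LLC.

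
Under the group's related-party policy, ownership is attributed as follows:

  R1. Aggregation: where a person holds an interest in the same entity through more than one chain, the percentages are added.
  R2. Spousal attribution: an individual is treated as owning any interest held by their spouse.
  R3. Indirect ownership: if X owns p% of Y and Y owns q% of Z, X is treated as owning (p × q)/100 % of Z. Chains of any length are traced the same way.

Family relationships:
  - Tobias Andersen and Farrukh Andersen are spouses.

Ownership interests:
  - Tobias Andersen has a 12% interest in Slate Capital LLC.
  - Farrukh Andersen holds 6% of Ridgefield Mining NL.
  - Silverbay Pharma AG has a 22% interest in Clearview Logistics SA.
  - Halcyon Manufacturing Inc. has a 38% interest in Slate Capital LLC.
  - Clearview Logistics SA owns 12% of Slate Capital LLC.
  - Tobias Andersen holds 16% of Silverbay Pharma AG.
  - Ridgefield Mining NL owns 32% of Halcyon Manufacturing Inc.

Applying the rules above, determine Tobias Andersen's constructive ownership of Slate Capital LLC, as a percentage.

By spousal attribution (R2), Tobias Andersen is treated as owning Farrukh Andersen's 6% interest in Ridgefield Mining NL.
Chain via Silverbay Pharma AG → Clearview Logistics SA (R3): 16% × 22% × 12% = 0.4224% of Slate Capital LLC.
Direct interest in Slate Capital LLC: 12%.
Chain via Ridgefield Mining NL → Halcyon Manufacturing Inc. (R3): 6% × 32% × 38% = 0.7296% of Slate Capital LLC.
Aggregating (R1): 0.4224% + 12% + 0.7296% = 13.152%.

13.152%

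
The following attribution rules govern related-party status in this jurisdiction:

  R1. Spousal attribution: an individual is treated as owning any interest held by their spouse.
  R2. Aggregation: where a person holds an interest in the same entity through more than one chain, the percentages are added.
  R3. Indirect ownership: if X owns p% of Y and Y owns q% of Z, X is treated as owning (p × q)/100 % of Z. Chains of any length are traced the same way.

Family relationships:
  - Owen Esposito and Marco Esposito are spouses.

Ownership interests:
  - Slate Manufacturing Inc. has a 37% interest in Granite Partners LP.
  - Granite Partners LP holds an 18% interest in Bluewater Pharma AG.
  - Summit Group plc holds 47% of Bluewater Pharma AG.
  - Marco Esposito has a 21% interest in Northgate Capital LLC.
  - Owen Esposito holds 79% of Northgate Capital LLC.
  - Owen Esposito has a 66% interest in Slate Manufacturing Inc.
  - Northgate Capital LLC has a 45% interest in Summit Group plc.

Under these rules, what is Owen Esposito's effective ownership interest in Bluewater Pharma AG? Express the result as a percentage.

By spousal attribution (R1), Owen Esposito is treated as also owning Marco Esposito's interest in Northgate Capital LLC, giving 79% + 21% = 100%.
Chain via Slate Manufacturing Inc. → Granite Partners LP (R3): 66% × 37% × 18% = 4.3956% of Bluewater Pharma AG.
Chain via Northgate Capital LLC → Summit Group plc (R3): 100% × 45% × 47% = 21.15% of Bluewater Pharma AG.
Aggregating (R2): 4.3956% + 21.15% = 25.5456%.

25.5456%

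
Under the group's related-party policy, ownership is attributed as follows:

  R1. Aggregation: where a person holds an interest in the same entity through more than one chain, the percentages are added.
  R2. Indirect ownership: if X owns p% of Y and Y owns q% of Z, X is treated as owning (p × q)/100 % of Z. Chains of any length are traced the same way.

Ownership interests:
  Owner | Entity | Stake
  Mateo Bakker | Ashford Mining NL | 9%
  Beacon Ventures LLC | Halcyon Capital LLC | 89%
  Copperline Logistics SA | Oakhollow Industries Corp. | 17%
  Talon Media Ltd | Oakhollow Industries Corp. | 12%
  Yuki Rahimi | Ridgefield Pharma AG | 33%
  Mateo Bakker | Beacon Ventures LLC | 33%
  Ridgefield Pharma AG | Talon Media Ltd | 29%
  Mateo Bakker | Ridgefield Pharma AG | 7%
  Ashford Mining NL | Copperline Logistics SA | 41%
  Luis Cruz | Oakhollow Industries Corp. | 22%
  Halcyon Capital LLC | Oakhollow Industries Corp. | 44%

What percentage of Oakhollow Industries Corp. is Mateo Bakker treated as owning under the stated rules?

13.7937%

Chain via Ridgefield Pharma AG → Talon Media Ltd (R2): 7% × 29% × 12% = 0.2436% of Oakhollow Industries Corp.
Chain via Ashford Mining NL → Copperline Logistics SA (R2): 9% × 41% × 17% = 0.6273% of Oakhollow Industries Corp.
Chain via Beacon Ventures LLC → Halcyon Capital LLC (R2): 33% × 89% × 44% = 12.9228% of Oakhollow Industries Corp.
Aggregating (R1): 0.2436% + 0.6273% + 12.9228% = 13.7937%.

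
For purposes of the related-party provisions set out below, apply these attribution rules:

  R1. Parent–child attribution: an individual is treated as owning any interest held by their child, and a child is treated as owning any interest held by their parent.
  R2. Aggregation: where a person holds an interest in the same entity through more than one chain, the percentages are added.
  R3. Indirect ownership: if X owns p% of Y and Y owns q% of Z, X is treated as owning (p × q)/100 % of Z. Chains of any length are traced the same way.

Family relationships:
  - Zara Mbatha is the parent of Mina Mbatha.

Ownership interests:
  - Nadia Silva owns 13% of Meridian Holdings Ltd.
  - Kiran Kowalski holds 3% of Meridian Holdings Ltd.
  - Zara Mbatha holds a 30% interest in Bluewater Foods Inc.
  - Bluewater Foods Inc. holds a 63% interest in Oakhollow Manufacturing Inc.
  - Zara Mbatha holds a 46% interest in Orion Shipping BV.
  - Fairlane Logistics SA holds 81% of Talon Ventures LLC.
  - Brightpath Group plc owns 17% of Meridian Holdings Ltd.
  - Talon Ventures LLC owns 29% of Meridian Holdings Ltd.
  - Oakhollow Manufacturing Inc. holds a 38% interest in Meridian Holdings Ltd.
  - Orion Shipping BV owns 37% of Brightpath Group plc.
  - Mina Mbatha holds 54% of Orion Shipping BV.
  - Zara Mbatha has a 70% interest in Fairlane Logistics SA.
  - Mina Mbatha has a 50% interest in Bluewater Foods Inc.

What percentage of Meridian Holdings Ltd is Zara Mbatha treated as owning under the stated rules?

By parent–child attribution (R1), Zara Mbatha is treated as also owning Mina Mbatha's interest in Bluewater Foods Inc, giving 30% + 50% = 80%.
By parent–child attribution (R1), Zara Mbatha is treated as also owning Mina Mbatha's interest in Orion Shipping BV, giving 46% + 54% = 100%.
Chain via Fairlane Logistics SA → Talon Ventures LLC (R3): 70% × 81% × 29% = 16.443% of Meridian Holdings Ltd.
Chain via Bluewater Foods Inc. → Oakhollow Manufacturing Inc. (R3): 80% × 63% × 38% = 19.152% of Meridian Holdings Ltd.
Chain via Orion Shipping BV → Brightpath Group plc (R3): 100% × 37% × 17% = 6.29% of Meridian Holdings Ltd.
Aggregating (R2): 16.443% + 19.152% + 6.29% = 41.885%.

41.885%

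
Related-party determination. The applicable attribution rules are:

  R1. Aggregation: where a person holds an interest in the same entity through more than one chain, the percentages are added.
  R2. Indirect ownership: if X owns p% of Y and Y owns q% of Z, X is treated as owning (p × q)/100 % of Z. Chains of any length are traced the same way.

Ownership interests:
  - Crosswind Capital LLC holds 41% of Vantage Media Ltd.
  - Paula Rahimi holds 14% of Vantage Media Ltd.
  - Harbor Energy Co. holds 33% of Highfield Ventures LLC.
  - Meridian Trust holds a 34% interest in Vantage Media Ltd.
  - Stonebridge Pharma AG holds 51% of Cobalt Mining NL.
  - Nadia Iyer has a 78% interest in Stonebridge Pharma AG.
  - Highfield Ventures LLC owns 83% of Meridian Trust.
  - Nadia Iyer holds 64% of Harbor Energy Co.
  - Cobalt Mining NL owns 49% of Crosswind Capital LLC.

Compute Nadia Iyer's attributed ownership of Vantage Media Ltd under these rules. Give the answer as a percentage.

13.951866%

Chain via Harbor Energy Co. → Highfield Ventures LLC → Meridian Trust (R2): 64% × 33% × 83% × 34% = 5.960064% of Vantage Media Ltd.
Chain via Stonebridge Pharma AG → Cobalt Mining NL → Crosswind Capital LLC (R2): 78% × 51% × 49% × 41% = 7.991802% of Vantage Media Ltd.
Aggregating (R1): 5.960064% + 7.991802% = 13.951866%.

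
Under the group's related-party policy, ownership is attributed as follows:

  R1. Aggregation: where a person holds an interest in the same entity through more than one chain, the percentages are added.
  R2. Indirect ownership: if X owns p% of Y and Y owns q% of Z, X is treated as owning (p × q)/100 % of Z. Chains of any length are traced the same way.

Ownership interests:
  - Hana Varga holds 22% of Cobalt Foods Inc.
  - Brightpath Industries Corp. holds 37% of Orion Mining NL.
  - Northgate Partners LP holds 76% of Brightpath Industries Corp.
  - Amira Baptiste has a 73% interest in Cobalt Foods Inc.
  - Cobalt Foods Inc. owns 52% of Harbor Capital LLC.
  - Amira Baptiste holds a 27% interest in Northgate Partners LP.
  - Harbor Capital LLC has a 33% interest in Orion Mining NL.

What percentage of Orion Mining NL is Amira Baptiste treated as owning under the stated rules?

20.1192%

Chain via Northgate Partners LP → Brightpath Industries Corp. (R2): 27% × 76% × 37% = 7.5924% of Orion Mining NL.
Chain via Cobalt Foods Inc. → Harbor Capital LLC (R2): 73% × 52% × 33% = 12.5268% of Orion Mining NL.
Aggregating (R1): 7.5924% + 12.5268% = 20.1192%.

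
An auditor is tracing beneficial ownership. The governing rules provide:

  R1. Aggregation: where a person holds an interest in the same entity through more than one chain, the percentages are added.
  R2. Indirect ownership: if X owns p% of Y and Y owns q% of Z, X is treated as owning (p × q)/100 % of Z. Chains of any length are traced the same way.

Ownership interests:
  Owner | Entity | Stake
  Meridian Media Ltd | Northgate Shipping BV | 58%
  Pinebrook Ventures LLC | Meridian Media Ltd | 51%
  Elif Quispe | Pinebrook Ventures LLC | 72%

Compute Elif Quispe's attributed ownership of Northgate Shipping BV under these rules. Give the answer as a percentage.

21.2976%

Chain via Pinebrook Ventures LLC → Meridian Media Ltd (R2): 72% × 51% × 58% = 21.2976% of Northgate Shipping BV.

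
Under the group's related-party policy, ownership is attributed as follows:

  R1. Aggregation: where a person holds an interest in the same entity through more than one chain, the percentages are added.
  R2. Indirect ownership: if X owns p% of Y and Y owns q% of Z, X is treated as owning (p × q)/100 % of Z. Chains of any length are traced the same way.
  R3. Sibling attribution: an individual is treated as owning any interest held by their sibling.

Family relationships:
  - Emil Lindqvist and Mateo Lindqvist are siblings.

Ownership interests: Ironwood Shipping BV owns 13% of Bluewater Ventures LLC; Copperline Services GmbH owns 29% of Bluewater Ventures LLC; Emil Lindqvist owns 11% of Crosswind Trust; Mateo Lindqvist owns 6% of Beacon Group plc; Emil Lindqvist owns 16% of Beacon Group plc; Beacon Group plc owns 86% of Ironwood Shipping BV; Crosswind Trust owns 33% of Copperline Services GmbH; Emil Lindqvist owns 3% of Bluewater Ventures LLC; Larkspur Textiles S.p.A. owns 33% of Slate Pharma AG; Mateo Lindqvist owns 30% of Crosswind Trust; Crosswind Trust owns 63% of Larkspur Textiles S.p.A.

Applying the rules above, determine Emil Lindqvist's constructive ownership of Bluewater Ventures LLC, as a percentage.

By sibling attribution (R3), Emil Lindqvist is treated as also owning Mateo Lindqvist's interest in Crosswind Trust, giving 11% + 30% = 41%.
By sibling attribution (R3), Emil Lindqvist is treated as also owning Mateo Lindqvist's interest in Beacon Group plc, giving 16% + 6% = 22%.
Chain via Crosswind Trust → Copperline Services GmbH (R2): 41% × 33% × 29% = 3.9237% of Bluewater Ventures LLC.
Chain via Beacon Group plc → Ironwood Shipping BV (R2): 22% × 86% × 13% = 2.4596% of Bluewater Ventures LLC.
Direct interest in Bluewater Ventures LLC: 3%.
Aggregating (R1): 3.9237% + 2.4596% + 3% = 9.3833%.

9.3833%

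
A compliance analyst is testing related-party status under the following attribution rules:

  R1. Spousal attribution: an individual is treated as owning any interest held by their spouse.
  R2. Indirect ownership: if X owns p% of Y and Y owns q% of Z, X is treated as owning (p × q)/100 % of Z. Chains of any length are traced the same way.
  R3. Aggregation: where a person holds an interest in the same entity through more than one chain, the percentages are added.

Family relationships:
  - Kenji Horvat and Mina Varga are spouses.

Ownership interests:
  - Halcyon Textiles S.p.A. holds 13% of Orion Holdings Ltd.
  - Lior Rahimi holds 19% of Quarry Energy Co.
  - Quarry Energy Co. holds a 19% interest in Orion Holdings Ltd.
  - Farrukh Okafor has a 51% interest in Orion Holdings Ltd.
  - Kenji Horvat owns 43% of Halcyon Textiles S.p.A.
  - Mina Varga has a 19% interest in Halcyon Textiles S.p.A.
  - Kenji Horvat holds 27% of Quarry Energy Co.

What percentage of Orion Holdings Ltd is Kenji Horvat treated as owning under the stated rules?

13.19%

By spousal attribution (R1), Kenji Horvat is treated as also owning Mina Varga's interest in Halcyon Textiles S.p.A, giving 43% + 19% = 62%.
Chain via Halcyon Textiles S.p.A. (R2): 62% × 13% = 8.06% of Orion Holdings Ltd.
Chain via Quarry Energy Co. (R2): 27% × 19% = 5.13% of Orion Holdings Ltd.
Aggregating (R3): 8.06% + 5.13% = 13.19%.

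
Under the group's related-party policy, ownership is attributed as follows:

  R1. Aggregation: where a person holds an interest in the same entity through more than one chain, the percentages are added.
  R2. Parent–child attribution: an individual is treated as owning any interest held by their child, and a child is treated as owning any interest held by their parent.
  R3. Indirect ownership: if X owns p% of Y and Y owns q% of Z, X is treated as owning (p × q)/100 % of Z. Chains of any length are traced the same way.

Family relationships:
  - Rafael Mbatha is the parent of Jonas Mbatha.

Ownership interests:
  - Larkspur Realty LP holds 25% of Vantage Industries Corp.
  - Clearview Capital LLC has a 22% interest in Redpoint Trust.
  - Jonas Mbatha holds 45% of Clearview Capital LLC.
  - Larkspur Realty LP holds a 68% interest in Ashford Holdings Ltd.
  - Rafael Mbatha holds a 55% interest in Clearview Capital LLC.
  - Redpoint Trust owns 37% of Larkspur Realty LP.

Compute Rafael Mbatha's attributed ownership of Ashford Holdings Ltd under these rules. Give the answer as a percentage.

By parent–child attribution (R2), Rafael Mbatha is treated as also owning Jonas Mbatha's interest in Clearview Capital LLC, giving 55% + 45% = 100%.
Chain via Clearview Capital LLC → Redpoint Trust → Larkspur Realty LP (R3): 100% × 22% × 37% × 68% = 5.5352% of Ashford Holdings Ltd.

5.5352%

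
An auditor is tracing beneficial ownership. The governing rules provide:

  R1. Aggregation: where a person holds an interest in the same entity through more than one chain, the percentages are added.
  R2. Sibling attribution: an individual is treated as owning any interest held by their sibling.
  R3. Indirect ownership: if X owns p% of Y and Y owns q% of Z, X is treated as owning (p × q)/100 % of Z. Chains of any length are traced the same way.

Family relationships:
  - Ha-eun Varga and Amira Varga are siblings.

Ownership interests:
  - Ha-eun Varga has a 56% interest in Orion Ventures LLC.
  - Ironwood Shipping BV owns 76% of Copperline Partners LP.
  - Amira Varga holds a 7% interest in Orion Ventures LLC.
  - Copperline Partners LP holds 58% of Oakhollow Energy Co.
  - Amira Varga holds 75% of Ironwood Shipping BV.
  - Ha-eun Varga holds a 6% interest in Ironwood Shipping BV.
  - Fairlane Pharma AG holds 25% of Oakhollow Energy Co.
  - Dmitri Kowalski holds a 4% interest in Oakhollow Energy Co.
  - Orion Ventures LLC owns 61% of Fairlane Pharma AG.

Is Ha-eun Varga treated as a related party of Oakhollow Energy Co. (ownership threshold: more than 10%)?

Yes

By sibling attribution (R2), Ha-eun Varga is treated as also owning Amira Varga's interest in Ironwood Shipping BV, giving 6% + 75% = 81%.
By sibling attribution (R2), Ha-eun Varga is treated as also owning Amira Varga's interest in Orion Ventures LLC, giving 56% + 7% = 63%.
Chain via Ironwood Shipping BV → Copperline Partners LP (R3): 81% × 76% × 58% = 35.7048% of Oakhollow Energy Co.
Chain via Orion Ventures LLC → Fairlane Pharma AG (R3): 63% × 61% × 25% = 9.6075% of Oakhollow Energy Co.
Aggregating (R1): 35.7048% + 9.6075% = 45.3123%.
45.3123% exceeds the 10% threshold, so Ha-eun is a related party to Oakhollow Energy Co.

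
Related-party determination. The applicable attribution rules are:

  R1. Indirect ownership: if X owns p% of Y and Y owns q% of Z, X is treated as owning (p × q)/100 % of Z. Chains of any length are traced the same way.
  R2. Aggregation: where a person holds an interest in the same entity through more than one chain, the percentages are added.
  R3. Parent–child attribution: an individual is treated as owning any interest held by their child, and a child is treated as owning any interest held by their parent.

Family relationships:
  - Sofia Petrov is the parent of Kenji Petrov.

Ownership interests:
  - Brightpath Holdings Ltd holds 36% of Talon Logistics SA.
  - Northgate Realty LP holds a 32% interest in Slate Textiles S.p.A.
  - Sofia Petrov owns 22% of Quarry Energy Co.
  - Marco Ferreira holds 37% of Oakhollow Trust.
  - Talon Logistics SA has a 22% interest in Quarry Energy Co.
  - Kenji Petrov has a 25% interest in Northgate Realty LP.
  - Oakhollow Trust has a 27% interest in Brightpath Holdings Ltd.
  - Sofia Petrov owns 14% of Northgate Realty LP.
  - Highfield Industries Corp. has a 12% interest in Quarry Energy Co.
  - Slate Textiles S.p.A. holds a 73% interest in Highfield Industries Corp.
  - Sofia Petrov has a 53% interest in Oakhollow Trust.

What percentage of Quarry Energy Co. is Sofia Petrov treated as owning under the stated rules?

24.2266%

By parent–child attribution (R3), Sofia Petrov is treated as also owning Kenji Petrov's interest in Northgate Realty LP, giving 14% + 25% = 39%.
Chain via Northgate Realty LP → Slate Textiles S.p.A. → Highfield Industries Corp. (R1): 39% × 32% × 73% × 12% = 1.093248% of Quarry Energy Co.
Chain via Oakhollow Trust → Brightpath Holdings Ltd → Talon Logistics SA (R1): 53% × 27% × 36% × 22% = 1.133352% of Quarry Energy Co.
Direct interest in Quarry Energy Co: 22%.
Aggregating (R2): 1.093248% + 1.133352% + 22% = 24.2266%.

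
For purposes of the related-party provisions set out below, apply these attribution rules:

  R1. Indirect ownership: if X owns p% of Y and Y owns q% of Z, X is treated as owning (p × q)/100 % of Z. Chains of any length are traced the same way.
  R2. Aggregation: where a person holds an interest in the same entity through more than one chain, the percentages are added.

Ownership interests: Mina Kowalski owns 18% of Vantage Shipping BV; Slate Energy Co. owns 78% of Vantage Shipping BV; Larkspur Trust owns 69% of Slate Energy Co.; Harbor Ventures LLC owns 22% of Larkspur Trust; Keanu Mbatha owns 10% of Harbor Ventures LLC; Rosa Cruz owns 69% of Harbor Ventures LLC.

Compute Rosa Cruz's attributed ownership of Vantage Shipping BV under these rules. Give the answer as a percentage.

Chain via Harbor Ventures LLC → Larkspur Trust → Slate Energy Co. (R1): 69% × 22% × 69% × 78% = 8.169876% of Vantage Shipping BV.

8.169876%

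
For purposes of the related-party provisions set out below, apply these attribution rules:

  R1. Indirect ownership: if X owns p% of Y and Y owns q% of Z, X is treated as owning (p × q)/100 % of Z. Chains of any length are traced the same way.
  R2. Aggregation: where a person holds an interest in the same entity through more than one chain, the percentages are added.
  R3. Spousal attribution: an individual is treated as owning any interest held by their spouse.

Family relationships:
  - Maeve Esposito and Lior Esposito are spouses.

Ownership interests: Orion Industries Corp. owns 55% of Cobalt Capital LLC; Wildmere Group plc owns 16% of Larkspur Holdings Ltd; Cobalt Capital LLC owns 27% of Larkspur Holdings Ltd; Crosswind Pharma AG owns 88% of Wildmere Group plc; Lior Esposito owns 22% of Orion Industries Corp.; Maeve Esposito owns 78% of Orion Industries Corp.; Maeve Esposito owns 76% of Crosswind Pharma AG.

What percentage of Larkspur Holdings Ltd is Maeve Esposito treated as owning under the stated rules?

By spousal attribution (R3), Maeve Esposito is treated as also owning Lior Esposito's interest in Orion Industries Corp, giving 78% + 22% = 100%.
Chain via Orion Industries Corp. → Cobalt Capital LLC (R1): 100% × 55% × 27% = 14.85% of Larkspur Holdings Ltd.
Chain via Crosswind Pharma AG → Wildmere Group plc (R1): 76% × 88% × 16% = 10.7008% of Larkspur Holdings Ltd.
Aggregating (R2): 14.85% + 10.7008% = 25.5508%.

25.5508%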